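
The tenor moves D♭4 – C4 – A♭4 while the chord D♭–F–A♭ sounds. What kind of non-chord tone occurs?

The harmony at that moment is D♭ major triad (D♭, F, A♭); C4 is not a chord tone.
It is approached by step down from D♭4 and left by leap up to A♭4.
Step in, leap out — an escape tone.

C4 is an escape tone.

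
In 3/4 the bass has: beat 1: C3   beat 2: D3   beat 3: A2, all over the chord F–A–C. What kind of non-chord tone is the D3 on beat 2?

The harmony at that moment is F major triad (F, A, C); D3 is not a chord tone.
It is approached by step up from C3 and left by leap down to A2.
Step in, leap out, on a weak beat — an escape tone.

Escape tone.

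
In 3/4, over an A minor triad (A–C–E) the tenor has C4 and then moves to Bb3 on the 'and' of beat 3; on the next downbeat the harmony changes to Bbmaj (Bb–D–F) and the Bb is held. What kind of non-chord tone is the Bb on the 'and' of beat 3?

The harmony at that moment is A minor triad (A, C, E); Bb3 is not a chord tone.
It is approached by step down from C4 and then sustained as the same pitch into the next harmony.
Arriving early and becoming a chord tone when the harmony changes — an anticipation.

Anticipation.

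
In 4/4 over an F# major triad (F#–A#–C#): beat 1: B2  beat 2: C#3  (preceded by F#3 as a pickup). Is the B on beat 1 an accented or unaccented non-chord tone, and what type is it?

The harmony at that moment is F# major triad (F#, A#, C#); B2 is not a chord tone.
It is approached by leap down from F#3 and left by step up to C#3.
Leap in, step out — an appoggiatura.
It falls on the downbeat, so it is accented.

Accented appoggiatura.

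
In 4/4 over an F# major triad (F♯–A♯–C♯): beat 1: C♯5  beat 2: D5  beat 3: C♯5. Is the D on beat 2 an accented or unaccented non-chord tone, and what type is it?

The harmony at that moment is F♯ major triad (F♯, A♯, C♯); D5 is not a chord tone.
It is approached by step up from C♯5 and left by step down to C♯5.
Step away and step back to the same note — a neighbor tone (upper neighbor).
It falls on a weak beat, so it is unaccented.

Unaccented neighbor tone.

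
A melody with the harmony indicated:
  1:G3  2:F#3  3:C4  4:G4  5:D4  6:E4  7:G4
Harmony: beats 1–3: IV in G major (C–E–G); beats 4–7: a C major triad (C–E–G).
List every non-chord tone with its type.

F#3 (beat 2) — escape tone; D4 (beat 5) — appoggiatura.

The harmony at that moment is C major triad (C, E, G); F#3 is not a chord tone.
It is approached by step down from G3 and left by leap up to C4.
Step in, leap out — an escape tone.
The harmony at that moment is C major triad (C, E, G); D4 is not a chord tone.
It is approached by leap down from G4 and left by step up to E4.
Leap in, step out — an appoggiatura.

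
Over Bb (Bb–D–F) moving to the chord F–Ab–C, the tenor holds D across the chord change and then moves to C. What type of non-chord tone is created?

D is a suspension.

The harmony at that moment is F minor triad (F, Ab, C); D is not a chord tone.
It is held over (the same pitch as the preceding D) and left by step down to C.
Held over from the previous chord and resolving down by step — a suspension.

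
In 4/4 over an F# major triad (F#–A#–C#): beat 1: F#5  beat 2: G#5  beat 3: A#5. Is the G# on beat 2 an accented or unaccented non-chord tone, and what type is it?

The harmony at that moment is F# major triad (F#, A#, C#); G#5 is not a chord tone.
It is approached by step up from F#5 and left by step up to A#5.
Step in, step out in the same direction — a passing tone.
It falls on a weak beat, so it is unaccented.

Unaccented passing tone.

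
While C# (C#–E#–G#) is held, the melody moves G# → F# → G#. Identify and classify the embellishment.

F# is a neighbor tone.

The harmony at that moment is C# major triad (C#, E#, G#); F# is not a chord tone.
It is approached by step down from G# and left by step up to G#.
Step away and step back to the same note — a neighbor tone (lower neighbor).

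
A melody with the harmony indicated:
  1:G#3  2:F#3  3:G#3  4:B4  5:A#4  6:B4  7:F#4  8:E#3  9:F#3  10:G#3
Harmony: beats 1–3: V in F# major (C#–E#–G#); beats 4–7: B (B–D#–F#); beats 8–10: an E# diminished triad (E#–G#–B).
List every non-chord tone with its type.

The harmony at that moment is C# major triad (C#, E#, G#); F#3 is not a chord tone.
It is approached by step down from G#3 and left by step up to G#3.
Step away and step back to the same note — a neighbor tone (lower neighbor).
The harmony at that moment is B major triad (B, D#, F#); A#4 is not a chord tone.
It is approached by step down from B4 and left by step up to B4.
Step away and step back to the same note — a neighbor tone (lower neighbor).
The harmony at that moment is E# diminished triad (E#, G#, B); F#3 is not a chord tone.
It is approached by step up from E#3 and left by step up to G#3.
Step in, step out in the same direction — a passing tone.

F#3 (beat 2) — neighbor tone; A#4 (beat 5) — neighbor tone; F#3 (beat 9) — passing tone.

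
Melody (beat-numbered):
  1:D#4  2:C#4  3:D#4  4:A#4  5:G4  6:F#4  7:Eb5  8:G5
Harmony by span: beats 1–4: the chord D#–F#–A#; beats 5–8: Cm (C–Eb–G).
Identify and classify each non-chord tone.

The harmony at that moment is D# minor triad (D#, F#, A#); C#4 is not a chord tone.
It is approached by step down from D#4 and left by step up to D#4.
Step away and step back to the same note — a neighbor tone (lower neighbor).
The harmony at that moment is C minor triad (C, Eb, G); F#4 is not a chord tone.
It is approached by step down from G4 and left by leap up to Eb5.
Step in, leap out — an escape tone.

C#4 (beat 2) — neighbor tone; F#4 (beat 6) — escape tone.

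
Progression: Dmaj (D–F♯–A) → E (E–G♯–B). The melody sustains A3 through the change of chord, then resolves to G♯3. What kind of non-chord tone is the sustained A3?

A3 is a suspension.

The harmony at that moment is E major triad (E, G♯, B); A3 is not a chord tone.
It is held over (the same pitch as the preceding A3) and left by step down to G♯3.
Held over from the previous chord and resolving down by step — a suspension.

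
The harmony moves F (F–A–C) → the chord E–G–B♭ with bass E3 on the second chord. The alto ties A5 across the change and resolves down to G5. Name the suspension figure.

At the second chord the bass is E3. The suspended A5 lies a fourth above the bass; after resolving down by step to G5, the interval above the bass becomes a third.
Suspension figures are named by those two intervals: 4–3.

4–3 suspension.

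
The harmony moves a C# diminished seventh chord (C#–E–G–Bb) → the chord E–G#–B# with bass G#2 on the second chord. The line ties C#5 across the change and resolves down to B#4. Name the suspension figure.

At the second chord the bass is G#2. The suspended C#5 lies a fourth above the bass; after resolving down by step to B#4, the interval above the bass becomes a third.
Suspension figures are named by those two intervals: 4–3.

4–3 suspension.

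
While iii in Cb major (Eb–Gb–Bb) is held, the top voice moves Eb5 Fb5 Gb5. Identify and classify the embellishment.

The harmony at that moment is Eb minor triad (Eb, Gb, Bb); Fb5 is not a chord tone.
It is approached by step up from Eb5 and left by step up to Gb5.
Step in, step out in the same direction — a passing tone.

Fb5 is a passing tone.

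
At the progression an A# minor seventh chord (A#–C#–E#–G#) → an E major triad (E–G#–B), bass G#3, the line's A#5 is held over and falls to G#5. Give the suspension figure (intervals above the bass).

9–8 suspension.

At the second chord the bass is G#3. The suspended A#5 lies a ninth above the bass; after resolving down by step to G#5, the interval above the bass becomes an octave.
Suspension figures are named by those two intervals: 9–8.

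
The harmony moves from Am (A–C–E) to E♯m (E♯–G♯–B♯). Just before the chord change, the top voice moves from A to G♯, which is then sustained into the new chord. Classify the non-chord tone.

The harmony at that moment is A minor triad (A, C, E); G♯ is not a chord tone.
It is approached by step down from A and then sustained as the same pitch into the next harmony.
Arriving early and becoming a chord tone when the harmony changes — an anticipation.

G♯ is an anticipation.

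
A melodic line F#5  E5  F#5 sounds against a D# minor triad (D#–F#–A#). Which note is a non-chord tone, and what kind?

E5 is a neighbor tone.

The harmony at that moment is D# minor triad (D#, F#, A#); E5 is not a chord tone.
It is approached by step down from F#5 and left by step up to F#5.
Step away and step back to the same note — a neighbor tone (lower neighbor).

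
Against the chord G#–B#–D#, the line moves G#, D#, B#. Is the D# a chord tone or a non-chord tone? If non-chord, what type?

Chord tone (the fifth of G# major triad).

G# major triad contains G#, B#, D#; D# is the fifth, so it is a chord tone.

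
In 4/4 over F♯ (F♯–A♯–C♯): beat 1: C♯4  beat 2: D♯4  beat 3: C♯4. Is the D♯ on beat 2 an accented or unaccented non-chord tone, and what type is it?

Unaccented neighbor tone.

The harmony at that moment is F♯ major triad (F♯, A♯, C♯); D♯4 is not a chord tone.
It is approached by step up from C♯4 and left by step down to C♯4.
Step away and step back to the same note — a neighbor tone (upper neighbor).
It falls on a weak beat, so it is unaccented.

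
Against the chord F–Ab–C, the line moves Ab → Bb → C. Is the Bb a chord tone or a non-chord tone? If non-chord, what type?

Non-chord tone — a passing tone.

The harmony at that moment is F minor triad (F, Ab, C); Bb is not a chord tone.
It is approached by step up from Ab and left by step up to C.
Step in, step out in the same direction — a passing tone.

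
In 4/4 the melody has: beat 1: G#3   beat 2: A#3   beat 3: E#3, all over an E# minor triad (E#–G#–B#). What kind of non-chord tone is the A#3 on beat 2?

The harmony at that moment is E# minor triad (E#, G#, B#); A#3 is not a chord tone.
It is approached by step up from G#3 and left by leap down to E#3.
Step in, leap out, on a weak beat — an escape tone.

Escape tone.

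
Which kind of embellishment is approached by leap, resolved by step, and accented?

Appoggiatura.

Approach: by leap. Departure: by step. Metric position: strong.
Leap in, step out, in a metrically strong position — an appoggiatura. (It is the mirror image of the escape tone, which steps in and leaps out from a weak position.)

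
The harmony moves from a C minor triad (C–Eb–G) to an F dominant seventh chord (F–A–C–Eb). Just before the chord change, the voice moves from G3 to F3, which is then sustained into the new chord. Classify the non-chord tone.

F3 is an anticipation.

The harmony at that moment is C minor triad (C, Eb, G); F3 is not a chord tone.
It is approached by step down from G3 and then sustained as the same pitch into the next harmony.
Arriving early and becoming a chord tone when the harmony changes — an anticipation.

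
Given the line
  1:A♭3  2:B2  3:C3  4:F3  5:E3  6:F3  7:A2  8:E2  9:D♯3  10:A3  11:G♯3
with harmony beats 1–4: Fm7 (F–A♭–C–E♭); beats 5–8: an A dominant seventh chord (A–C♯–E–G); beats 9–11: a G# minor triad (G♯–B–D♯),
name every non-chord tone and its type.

B2 (beat 2) — appoggiatura; F3 (beat 6) — escape tone; A3 (beat 10) — appoggiatura.

The harmony at that moment is F minor seventh chord (F, A♭, C, E♭); B2 is not a chord tone.
It is approached by leap down from A♭3 and left by step up to C3.
Leap in, step out — an appoggiatura.
The harmony at that moment is A dominant seventh chord (A, C♯, E, G); F3 is not a chord tone.
It is approached by step up from E3 and left by leap down to A2.
Step in, leap out — an escape tone.
The harmony at that moment is G♯ minor triad (G♯, B, D♯); A3 is not a chord tone.
It is approached by leap up from D♯3 and left by step down to G♯3.
Leap in, step out — an appoggiatura.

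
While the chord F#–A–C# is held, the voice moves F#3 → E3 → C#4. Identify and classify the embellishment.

The harmony at that moment is F# minor triad (F#, A, C#); E3 is not a chord tone.
It is approached by step down from F#3 and left by leap up to C#4.
Step in, leap out — an escape tone.

E3 is an escape tone.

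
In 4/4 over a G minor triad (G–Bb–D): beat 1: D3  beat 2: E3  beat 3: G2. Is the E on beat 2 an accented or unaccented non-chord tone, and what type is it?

The harmony at that moment is G minor triad (G, Bb, D); E3 is not a chord tone.
It is approached by step up from D3 and left by leap down to G2.
Step in, leap out — an escape tone.
It falls on a weak beat, so it is unaccented.

Unaccented escape tone.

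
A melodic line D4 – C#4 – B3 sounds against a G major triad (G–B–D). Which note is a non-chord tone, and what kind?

The harmony at that moment is G major triad (G, B, D); C#4 is not a chord tone.
It is approached by step down from D4 and left by step down to B3.
Step in, step out in the same direction — a passing tone.

C#4 is a passing tone.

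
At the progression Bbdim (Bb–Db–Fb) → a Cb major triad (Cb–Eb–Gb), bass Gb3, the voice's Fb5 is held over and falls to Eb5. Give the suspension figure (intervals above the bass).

7–6 suspension.

At the second chord the bass is Gb3. The suspended Fb5 lies a seventh above the bass; after resolving down by step to Eb5, the interval above the bass becomes a sixth.
Suspension figures are named by those two intervals: 7–6.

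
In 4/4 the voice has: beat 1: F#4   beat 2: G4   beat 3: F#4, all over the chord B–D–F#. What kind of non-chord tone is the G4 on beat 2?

The harmony at that moment is B minor triad (B, D, F#); G4 is not a chord tone.
It is approached by step up from F#4 and left by step down to F#4.
Step away and step back to the same note — a neighbor tone (upper neighbor).

Upper neighbor tone.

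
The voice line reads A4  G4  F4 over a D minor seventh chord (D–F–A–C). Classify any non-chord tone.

G4 is a passing tone.

The harmony at that moment is D minor seventh chord (D, F, A, C); G4 is not a chord tone.
It is approached by step down from A4 and left by step down to F4.
Step in, step out in the same direction — a passing tone.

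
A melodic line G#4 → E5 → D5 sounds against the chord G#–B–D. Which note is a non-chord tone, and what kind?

E5 is an appoggiatura.

The harmony at that moment is G# diminished triad (G#, B, D); E5 is not a chord tone.
It is approached by leap up from G#4 and left by step down to D5.
Leap in, step out — an appoggiatura.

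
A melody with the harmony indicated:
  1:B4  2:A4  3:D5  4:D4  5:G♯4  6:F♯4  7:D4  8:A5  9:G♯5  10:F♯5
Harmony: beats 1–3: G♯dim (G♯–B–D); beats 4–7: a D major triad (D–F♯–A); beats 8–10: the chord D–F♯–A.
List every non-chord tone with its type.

The harmony at that moment is G♯ diminished triad (G♯, B, D); A4 is not a chord tone.
It is approached by step down from B4 and left by leap up to D5.
Step in, leap out — an escape tone.
The harmony at that moment is D major triad (D, F♯, A); G♯4 is not a chord tone.
It is approached by leap up from D4 and left by step down to F♯4.
Leap in, step out — an appoggiatura.
The harmony at that moment is D major triad (D, F♯, A); G♯5 is not a chord tone.
It is approached by step down from A5 and left by step down to F♯5.
Step in, step out in the same direction — a passing tone.

A4 (beat 2) — escape tone; G♯4 (beat 5) — appoggiatura; G♯5 (beat 9) — passing tone.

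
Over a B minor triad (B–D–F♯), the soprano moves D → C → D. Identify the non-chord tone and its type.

C is a neighbor tone.

The harmony at that moment is B minor triad (B, D, F♯); C is not a chord tone.
It is approached by step down from D and left by step up to D.
Step away and step back to the same note — a neighbor tone (lower neighbor).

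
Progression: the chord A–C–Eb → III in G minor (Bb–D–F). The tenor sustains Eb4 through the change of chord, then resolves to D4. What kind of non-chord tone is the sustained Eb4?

The harmony at that moment is Bb major triad (Bb, D, F); Eb4 is not a chord tone.
It is held over (the same pitch as the preceding Eb4) and left by step down to D4.
Held over from the previous chord and resolving down by step — a suspension.

Eb4 is a suspension.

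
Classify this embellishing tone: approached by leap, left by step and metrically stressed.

Approach: by leap. Departure: by step. Metric position: strong.
Leap in, step out, in a metrically strong position — an appoggiatura. (It is the mirror image of the escape tone, which steps in and leaps out from a weak position.)

Appoggiatura.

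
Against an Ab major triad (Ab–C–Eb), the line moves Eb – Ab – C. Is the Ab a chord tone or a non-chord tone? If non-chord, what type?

Chord tone (the root of Ab major triad).

Ab major triad contains Ab, C, Eb; Ab is the root, so it is a chord tone.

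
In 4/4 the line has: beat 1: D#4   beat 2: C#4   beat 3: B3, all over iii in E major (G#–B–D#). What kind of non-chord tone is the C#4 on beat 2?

The harmony at that moment is G# minor triad (G#, B, D#); C#4 is not a chord tone.
It is approached by step down from D#4 and left by step down to B3.
Step in, step out in the same direction — a passing tone.

Passing tone.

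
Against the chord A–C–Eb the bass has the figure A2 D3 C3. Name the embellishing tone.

The harmony at that moment is A diminished triad (A, C, Eb); D3 is not a chord tone.
It is approached by leap up from A2 and left by step down to C3.
Leap in, step out — an appoggiatura.

D3 is an appoggiatura.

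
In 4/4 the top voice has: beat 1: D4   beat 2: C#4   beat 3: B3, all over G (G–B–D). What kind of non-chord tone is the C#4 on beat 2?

The harmony at that moment is G major triad (G, B, D); C#4 is not a chord tone.
It is approached by step down from D4 and left by step down to B3.
Step in, step out in the same direction — a passing tone.

Passing tone.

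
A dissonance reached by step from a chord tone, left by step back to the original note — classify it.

Neighbor tone.

Approach: by step. Departure: by step in the opposite direction, back to the starting pitch.
Stepwise on both sides but reversing to return to the same chord tone — a neighbor tone. (Had it continued onward in the same direction it would be a passing tone instead.)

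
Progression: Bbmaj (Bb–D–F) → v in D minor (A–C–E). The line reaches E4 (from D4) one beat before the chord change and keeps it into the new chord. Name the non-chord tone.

The harmony at that moment is Bb major triad (Bb, D, F); E4 is not a chord tone.
It is approached by step up from D4 and then sustained as the same pitch into the next harmony.
Arriving early and becoming a chord tone when the harmony changes — an anticipation.

E4 is an anticipation.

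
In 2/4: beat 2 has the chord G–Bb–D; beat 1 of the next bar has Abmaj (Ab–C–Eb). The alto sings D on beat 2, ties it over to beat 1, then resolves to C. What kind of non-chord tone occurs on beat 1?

The harmony at that moment is Ab major triad (Ab, C, Eb); D is not a chord tone.
It is held over (the same pitch as the preceding D) and left by step down to C.
Held over from the previous chord and resolving down by step — a suspension.

Suspension.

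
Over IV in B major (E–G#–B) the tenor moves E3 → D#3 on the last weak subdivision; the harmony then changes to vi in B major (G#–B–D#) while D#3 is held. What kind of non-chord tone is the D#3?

D#3 is an anticipation.

The harmony at that moment is E major triad (E, G#, B); D#3 is not a chord tone.
It is approached by step down from E3 and then sustained as the same pitch into the next harmony.
Arriving early and becoming a chord tone when the harmony changes — an anticipation.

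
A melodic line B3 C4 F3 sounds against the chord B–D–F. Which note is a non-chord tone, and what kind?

C4 is an escape tone.

The harmony at that moment is B diminished triad (B, D, F); C4 is not a chord tone.
It is approached by step up from B3 and left by leap down to F3.
Step in, leap out — an escape tone.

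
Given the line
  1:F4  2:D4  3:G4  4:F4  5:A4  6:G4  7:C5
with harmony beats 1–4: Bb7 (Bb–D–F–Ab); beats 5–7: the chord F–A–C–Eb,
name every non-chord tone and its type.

The harmony at that moment is Bb dominant seventh chord (Bb, D, F, Ab); G4 is not a chord tone.
It is approached by leap up from D4 and left by step down to F4.
Leap in, step out — an appoggiatura.
The harmony at that moment is F dominant seventh chord (F, A, C, Eb); G4 is not a chord tone.
It is approached by step down from A4 and left by leap up to C5.
Step in, leap out — an escape tone.

G4 (beat 3) — appoggiatura; G4 (beat 6) — escape tone.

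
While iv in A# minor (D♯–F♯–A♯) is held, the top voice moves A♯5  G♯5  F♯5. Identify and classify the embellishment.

The harmony at that moment is D♯ minor triad (D♯, F♯, A♯); G♯5 is not a chord tone.
It is approached by step down from A♯5 and left by step down to F♯5.
Step in, step out in the same direction — a passing tone.

G♯5 is a passing tone.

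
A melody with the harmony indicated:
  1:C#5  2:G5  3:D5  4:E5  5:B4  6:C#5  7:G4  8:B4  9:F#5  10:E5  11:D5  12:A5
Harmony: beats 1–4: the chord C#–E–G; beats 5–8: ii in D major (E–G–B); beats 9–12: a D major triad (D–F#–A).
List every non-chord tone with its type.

The harmony at that moment is C# diminished triad (C#, E, G); D5 is not a chord tone.
It is approached by leap down from G5 and left by step up to E5.
Leap in, step out — an appoggiatura.
The harmony at that moment is E minor triad (E, G, B); C#5 is not a chord tone.
It is approached by step up from B4 and left by leap down to G4.
Step in, leap out — an escape tone.
The harmony at that moment is D major triad (D, F#, A); E5 is not a chord tone.
It is approached by step down from F#5 and left by step down to D5.
Step in, step out in the same direction — a passing tone.

D5 (beat 3) — appoggiatura; C#5 (beat 6) — escape tone; E5 (beat 10) — passing tone.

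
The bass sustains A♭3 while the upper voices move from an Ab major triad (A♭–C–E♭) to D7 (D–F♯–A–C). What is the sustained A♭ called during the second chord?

The harmony at that moment is D dominant seventh chord (D, F♯, A, C); A♭3 is not a chord tone.
It is held over (the same pitch as the preceding A♭3) and then sustained as the same pitch into the next harmony.
Sustained through a change of harmony — a pedal tone.

Pedal tone (pedal point).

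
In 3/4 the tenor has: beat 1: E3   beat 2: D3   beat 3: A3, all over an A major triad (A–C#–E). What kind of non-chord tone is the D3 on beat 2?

The harmony at that moment is A major triad (A, C#, E); D3 is not a chord tone.
It is approached by step down from E3 and left by leap up to A3.
Step in, leap out, on a weak beat — an escape tone.

Escape tone.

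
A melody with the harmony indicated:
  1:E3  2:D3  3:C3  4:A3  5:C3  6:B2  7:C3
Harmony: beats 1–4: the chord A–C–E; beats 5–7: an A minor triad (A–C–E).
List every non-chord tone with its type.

D3 (beat 2) — passing tone; B2 (beat 6) — neighbor tone.

The harmony at that moment is A minor triad (A, C, E); D3 is not a chord tone.
It is approached by step down from E3 and left by step down to C3.
Step in, step out in the same direction — a passing tone.
The harmony at that moment is A minor triad (A, C, E); B2 is not a chord tone.
It is approached by step down from C3 and left by step up to C3.
Step away and step back to the same note — a neighbor tone (lower neighbor).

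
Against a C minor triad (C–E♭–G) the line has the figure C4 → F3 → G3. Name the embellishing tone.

F3 is an appoggiatura.

The harmony at that moment is C minor triad (C, E♭, G); F3 is not a chord tone.
It is approached by leap down from C4 and left by step up to G3.
Leap in, step out — an appoggiatura.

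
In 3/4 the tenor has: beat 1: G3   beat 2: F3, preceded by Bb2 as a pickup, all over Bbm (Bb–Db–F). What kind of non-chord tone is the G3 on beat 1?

The harmony at that moment is Bb minor triad (Bb, Db, F); G3 is not a chord tone.
It is approached by leap up from Bb2 and left by step down to F3.
Leap in, step out, metrically accented — an appoggiatura.

Appoggiatura.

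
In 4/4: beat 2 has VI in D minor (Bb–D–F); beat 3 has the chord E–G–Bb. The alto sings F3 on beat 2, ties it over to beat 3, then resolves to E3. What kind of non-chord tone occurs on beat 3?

Suspension.

The harmony at that moment is E diminished triad (E, G, Bb); F3 is not a chord tone.
It is held over (the same pitch as the preceding F3) and left by step down to E3.
Held over from the previous chord and resolving down by step — a suspension.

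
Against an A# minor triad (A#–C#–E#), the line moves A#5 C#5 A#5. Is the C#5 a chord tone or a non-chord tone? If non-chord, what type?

A# minor triad contains A#, C#, E#; C# is the third, so it is a chord tone.

Chord tone (the third of A# minor triad).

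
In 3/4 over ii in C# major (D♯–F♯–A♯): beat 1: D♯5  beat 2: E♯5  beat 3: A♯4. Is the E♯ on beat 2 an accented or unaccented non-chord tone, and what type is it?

The harmony at that moment is D♯ minor triad (D♯, F♯, A♯); E♯5 is not a chord tone.
It is approached by step up from D♯5 and left by leap down to A♯4.
Step in, leap out — an escape tone.
It falls on a weak beat, so it is unaccented.

Unaccented escape tone.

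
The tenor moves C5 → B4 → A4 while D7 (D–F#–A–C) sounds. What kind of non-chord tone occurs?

The harmony at that moment is D dominant seventh chord (D, F#, A, C); B4 is not a chord tone.
It is approached by step down from C5 and left by step down to A4.
Step in, step out in the same direction — a passing tone.

B4 is a passing tone.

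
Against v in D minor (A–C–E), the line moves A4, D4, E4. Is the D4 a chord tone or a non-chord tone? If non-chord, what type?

The harmony at that moment is A minor triad (A, C, E); D4 is not a chord tone.
It is approached by leap down from A4 and left by step up to E4.
Leap in, step out — an appoggiatura.

Non-chord tone — an appoggiatura.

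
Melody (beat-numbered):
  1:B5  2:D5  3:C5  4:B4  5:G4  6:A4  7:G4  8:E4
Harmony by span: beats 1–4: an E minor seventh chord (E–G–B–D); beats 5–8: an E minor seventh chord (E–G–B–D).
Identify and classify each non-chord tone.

The harmony at that moment is E minor seventh chord (E, G, B, D); C5 is not a chord tone.
It is approached by step down from D5 and left by step down to B4.
Step in, step out in the same direction — a passing tone.
The harmony at that moment is E minor seventh chord (E, G, B, D); A4 is not a chord tone.
It is approached by step up from G4 and left by step down to G4.
Step away and step back to the same note — a neighbor tone (upper neighbor).

C5 (beat 3) — passing tone; A4 (beat 6) — neighbor tone.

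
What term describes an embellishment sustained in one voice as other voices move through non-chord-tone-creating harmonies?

Approach: none. Departure: none — a single pitch is sustained while the chords change around it, passing through harmonies that do not contain it.
No melodic motion at all; the dissonance is created entirely by the moving harmonies against the stationary note — a pedal tone (pedal point).

Pedal tone.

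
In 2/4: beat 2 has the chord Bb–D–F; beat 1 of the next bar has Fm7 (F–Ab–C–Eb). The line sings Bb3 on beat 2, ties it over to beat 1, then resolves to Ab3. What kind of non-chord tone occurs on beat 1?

Suspension.

The harmony at that moment is F minor seventh chord (F, Ab, C, Eb); Bb3 is not a chord tone.
It is held over (the same pitch as the preceding Bb3) and left by step down to Ab3.
Held over from the previous chord and resolving down by step — a suspension.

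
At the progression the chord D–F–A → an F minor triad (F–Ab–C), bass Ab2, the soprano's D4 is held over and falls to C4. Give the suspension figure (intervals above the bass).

At the second chord the bass is Ab2. The suspended D4 lies a fourth above the bass; after resolving down by step to C4, the interval above the bass becomes a third.
Suspension figures are named by those two intervals: 4–3.

4–3 suspension.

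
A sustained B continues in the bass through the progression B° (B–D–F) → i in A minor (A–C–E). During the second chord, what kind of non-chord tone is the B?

The harmony at that moment is A minor triad (A, C, E); B is not a chord tone.
It is held over (the same pitch as the preceding B) and then sustained as the same pitch into the next harmony.
Sustained through a change of harmony — a pedal tone.

Pedal tone (pedal point).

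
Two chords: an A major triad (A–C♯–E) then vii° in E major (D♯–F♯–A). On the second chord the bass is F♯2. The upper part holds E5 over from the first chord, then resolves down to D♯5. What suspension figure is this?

At the second chord the bass is F♯2. The suspended E5 lies a seventh above the bass; after resolving down by step to D♯5, the interval above the bass becomes a sixth.
Suspension figures are named by those two intervals: 7–6.

7–6 suspension.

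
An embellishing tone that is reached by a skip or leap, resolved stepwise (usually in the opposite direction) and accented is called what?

Appoggiatura.

Approach: by leap. Departure: by step. Metric position: strong.
Leap in, step out, in a metrically strong position — an appoggiatura. (It is the mirror image of the escape tone, which steps in and leaps out from a weak position.)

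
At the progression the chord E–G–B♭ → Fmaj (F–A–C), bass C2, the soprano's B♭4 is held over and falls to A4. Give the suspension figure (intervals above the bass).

7–6 suspension.

At the second chord the bass is C2. The suspended B♭4 lies a seventh above the bass; after resolving down by step to A4, the interval above the bass becomes a sixth.
Suspension figures are named by those two intervals: 7–6.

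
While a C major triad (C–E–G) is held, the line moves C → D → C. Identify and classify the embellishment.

D is a neighbor tone.

The harmony at that moment is C major triad (C, E, G); D is not a chord tone.
It is approached by step up from C and left by step down to C.
Step away and step back to the same note — a neighbor tone (upper neighbor).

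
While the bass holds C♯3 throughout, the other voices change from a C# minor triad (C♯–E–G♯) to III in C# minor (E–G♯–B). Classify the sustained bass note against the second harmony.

The harmony at that moment is E major triad (E, G♯, B); C♯3 is not a chord tone.
It is held over (the same pitch as the preceding C♯3) and then sustained as the same pitch into the next harmony.
Sustained through a change of harmony — a pedal tone.

Pedal tone (pedal point).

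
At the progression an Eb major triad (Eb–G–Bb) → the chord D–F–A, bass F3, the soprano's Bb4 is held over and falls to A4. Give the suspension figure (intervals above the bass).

4–3 suspension.

At the second chord the bass is F3. The suspended Bb4 lies a fourth above the bass; after resolving down by step to A4, the interval above the bass becomes a third.
Suspension figures are named by those two intervals: 4–3.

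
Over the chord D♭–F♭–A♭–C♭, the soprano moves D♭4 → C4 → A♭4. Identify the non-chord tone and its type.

C4 is an escape tone.

The harmony at that moment is D♭ minor seventh chord (D♭, F♭, A♭, C♭); C4 is not a chord tone.
It is approached by step down from D♭4 and left by leap up to A♭4.
Step in, leap out — an escape tone.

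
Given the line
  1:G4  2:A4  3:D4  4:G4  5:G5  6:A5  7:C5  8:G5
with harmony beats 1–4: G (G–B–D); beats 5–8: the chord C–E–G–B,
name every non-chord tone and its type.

A4 (beat 2) — escape tone; A5 (beat 6) — escape tone.

The harmony at that moment is G major triad (G, B, D); A4 is not a chord tone.
It is approached by step up from G4 and left by leap down to D4.
Step in, leap out — an escape tone.
The harmony at that moment is C major seventh chord (C, E, G, B); A5 is not a chord tone.
It is approached by step up from G5 and left by leap down to C5.
Step in, leap out — an escape tone.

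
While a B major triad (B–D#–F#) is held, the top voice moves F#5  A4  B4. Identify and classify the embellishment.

The harmony at that moment is B major triad (B, D#, F#); A4 is not a chord tone.
It is approached by leap down from F#5 and left by step up to B4.
Leap in, step out — an appoggiatura.

A4 is an appoggiatura.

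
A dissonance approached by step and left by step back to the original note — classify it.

Neighbor tone.

Approach: by step. Departure: by step in the opposite direction, back to the starting pitch.
Stepwise on both sides but reversing to return to the same chord tone — a neighbor tone. (Had it continued onward in the same direction it would be a passing tone instead.)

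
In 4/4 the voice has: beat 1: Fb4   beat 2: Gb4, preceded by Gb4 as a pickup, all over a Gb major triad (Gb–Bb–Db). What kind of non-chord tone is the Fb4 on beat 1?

Lower neighbor tone.

The harmony at that moment is Gb major triad (Gb, Bb, Db); Fb4 is not a chord tone.
It is approached by step down from Gb4 and left by step up to Gb4.
Step away and step back to the same note — a neighbor tone (lower neighbor).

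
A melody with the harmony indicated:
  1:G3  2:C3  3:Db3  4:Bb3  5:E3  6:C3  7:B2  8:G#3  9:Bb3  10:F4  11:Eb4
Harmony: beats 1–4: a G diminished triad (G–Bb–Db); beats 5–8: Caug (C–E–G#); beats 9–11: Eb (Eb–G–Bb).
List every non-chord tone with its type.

C3 (beat 2) — appoggiatura; B2 (beat 7) — escape tone; F4 (beat 10) — appoggiatura.

The harmony at that moment is G diminished triad (G, Bb, Db); C3 is not a chord tone.
It is approached by leap down from G3 and left by step up to Db3.
Leap in, step out — an appoggiatura.
The harmony at that moment is C augmented triad (C, E, G#); B2 is not a chord tone.
It is approached by step down from C3 and left by leap up to G#3.
Step in, leap out — an escape tone.
The harmony at that moment is Eb major triad (Eb, G, Bb); F4 is not a chord tone.
It is approached by leap up from Bb3 and left by step down to Eb4.
Leap in, step out — an appoggiatura.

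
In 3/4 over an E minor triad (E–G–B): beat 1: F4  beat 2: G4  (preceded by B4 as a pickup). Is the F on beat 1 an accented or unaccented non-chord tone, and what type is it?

Accented appoggiatura.

The harmony at that moment is E minor triad (E, G, B); F4 is not a chord tone.
It is approached by leap down from B4 and left by step up to G4.
Leap in, step out — an appoggiatura.
It falls on the downbeat, so it is accented.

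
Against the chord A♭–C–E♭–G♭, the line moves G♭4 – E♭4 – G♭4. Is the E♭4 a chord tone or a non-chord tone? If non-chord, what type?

Ab dominant seventh chord contains A♭, C, E♭, G♭; E♭ is the fifth, so it is a chord tone.

Chord tone (the fifth of Ab dominant seventh chord).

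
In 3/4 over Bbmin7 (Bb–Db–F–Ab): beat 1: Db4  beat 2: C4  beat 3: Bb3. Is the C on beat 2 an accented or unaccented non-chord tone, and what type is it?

The harmony at that moment is Bb minor seventh chord (Bb, Db, F, Ab); C4 is not a chord tone.
It is approached by step down from Db4 and left by step down to Bb3.
Step in, step out in the same direction — a passing tone.
It falls on a weak beat, so it is unaccented.

Unaccented passing tone.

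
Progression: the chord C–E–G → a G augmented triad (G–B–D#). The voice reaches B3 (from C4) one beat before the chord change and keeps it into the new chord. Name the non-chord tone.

The harmony at that moment is C major triad (C, E, G); B3 is not a chord tone.
It is approached by step down from C4 and then sustained as the same pitch into the next harmony.
Arriving early and becoming a chord tone when the harmony changes — an anticipation.

B3 is an anticipation.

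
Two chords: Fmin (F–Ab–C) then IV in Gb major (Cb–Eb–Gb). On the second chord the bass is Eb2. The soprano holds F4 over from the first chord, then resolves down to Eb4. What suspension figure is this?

At the second chord the bass is Eb2. The suspended F4 lies a ninth above the bass; after resolving down by step to Eb4, the interval above the bass becomes an octave.
Suspension figures are named by those two intervals: 9–8.

9–8 suspension.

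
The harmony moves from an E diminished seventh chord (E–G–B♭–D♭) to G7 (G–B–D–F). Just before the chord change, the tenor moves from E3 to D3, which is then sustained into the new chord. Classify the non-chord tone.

The harmony at that moment is E diminished seventh chord (E, G, B♭, D♭); D3 is not a chord tone.
It is approached by step down from E3 and then sustained as the same pitch into the next harmony.
Arriving early and becoming a chord tone when the harmony changes — an anticipation.

D3 is an anticipation.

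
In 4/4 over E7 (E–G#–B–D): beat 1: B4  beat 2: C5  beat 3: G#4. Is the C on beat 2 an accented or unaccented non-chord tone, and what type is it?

The harmony at that moment is E dominant seventh chord (E, G#, B, D); C5 is not a chord tone.
It is approached by step up from B4 and left by leap down to G#4.
Step in, leap out — an escape tone.
It falls on a weak beat, so it is unaccented.

Unaccented escape tone.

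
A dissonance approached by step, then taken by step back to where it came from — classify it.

Neighbor tone.

Approach: by step. Departure: by step in the opposite direction, back to the starting pitch.
Stepwise on both sides but reversing to return to the same chord tone — a neighbor tone. (Had it continued onward in the same direction it would be a passing tone instead.)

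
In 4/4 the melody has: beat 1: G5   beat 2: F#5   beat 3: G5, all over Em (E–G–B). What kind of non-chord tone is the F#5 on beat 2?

Lower neighbor tone.

The harmony at that moment is E minor triad (E, G, B); F#5 is not a chord tone.
It is approached by step down from G5 and left by step up to G5.
Step away and step back to the same note — a neighbor tone (lower neighbor).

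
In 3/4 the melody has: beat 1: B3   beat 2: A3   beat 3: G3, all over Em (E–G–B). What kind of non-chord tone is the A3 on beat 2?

The harmony at that moment is E minor triad (E, G, B); A3 is not a chord tone.
It is approached by step down from B3 and left by step down to G3.
Step in, step out in the same direction — a passing tone.

Passing tone.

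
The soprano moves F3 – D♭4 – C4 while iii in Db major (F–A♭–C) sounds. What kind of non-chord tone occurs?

D♭4 is an appoggiatura.

The harmony at that moment is F minor triad (F, A♭, C); D♭4 is not a chord tone.
It is approached by leap up from F3 and left by step down to C4.
Leap in, step out — an appoggiatura.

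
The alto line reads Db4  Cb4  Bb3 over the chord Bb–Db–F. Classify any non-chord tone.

Cb4 is a passing tone.

The harmony at that moment is Bb minor triad (Bb, Db, F); Cb4 is not a chord tone.
It is approached by step down from Db4 and left by step down to Bb3.
Step in, step out in the same direction — a passing tone.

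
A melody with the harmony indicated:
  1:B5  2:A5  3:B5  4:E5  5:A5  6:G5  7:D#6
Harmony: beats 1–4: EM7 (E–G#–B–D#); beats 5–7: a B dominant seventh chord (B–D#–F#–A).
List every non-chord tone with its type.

The harmony at that moment is E major seventh chord (E, G#, B, D#); A5 is not a chord tone.
It is approached by step down from B5 and left by step up to B5.
Step away and step back to the same note — a neighbor tone (lower neighbor).
The harmony at that moment is B dominant seventh chord (B, D#, F#, A); G5 is not a chord tone.
It is approached by step down from A5 and left by leap up to D#6.
Step in, leap out — an escape tone.

A5 (beat 2) — neighbor tone; G5 (beat 6) — escape tone.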